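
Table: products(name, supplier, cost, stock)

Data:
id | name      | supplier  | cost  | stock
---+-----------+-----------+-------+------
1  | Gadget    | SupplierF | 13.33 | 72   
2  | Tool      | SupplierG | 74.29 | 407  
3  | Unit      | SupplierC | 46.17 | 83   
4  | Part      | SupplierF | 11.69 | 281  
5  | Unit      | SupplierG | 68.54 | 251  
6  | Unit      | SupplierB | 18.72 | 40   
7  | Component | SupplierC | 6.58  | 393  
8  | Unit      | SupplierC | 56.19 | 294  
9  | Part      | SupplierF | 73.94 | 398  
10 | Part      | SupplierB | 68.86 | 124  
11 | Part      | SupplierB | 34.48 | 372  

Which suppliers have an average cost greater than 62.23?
SELECT supplier, AVG(cost)
FROM products
GROUP BY supplier
HAVING AVG(cost) > 62.23

Result:
  SupplierG: avg=71.42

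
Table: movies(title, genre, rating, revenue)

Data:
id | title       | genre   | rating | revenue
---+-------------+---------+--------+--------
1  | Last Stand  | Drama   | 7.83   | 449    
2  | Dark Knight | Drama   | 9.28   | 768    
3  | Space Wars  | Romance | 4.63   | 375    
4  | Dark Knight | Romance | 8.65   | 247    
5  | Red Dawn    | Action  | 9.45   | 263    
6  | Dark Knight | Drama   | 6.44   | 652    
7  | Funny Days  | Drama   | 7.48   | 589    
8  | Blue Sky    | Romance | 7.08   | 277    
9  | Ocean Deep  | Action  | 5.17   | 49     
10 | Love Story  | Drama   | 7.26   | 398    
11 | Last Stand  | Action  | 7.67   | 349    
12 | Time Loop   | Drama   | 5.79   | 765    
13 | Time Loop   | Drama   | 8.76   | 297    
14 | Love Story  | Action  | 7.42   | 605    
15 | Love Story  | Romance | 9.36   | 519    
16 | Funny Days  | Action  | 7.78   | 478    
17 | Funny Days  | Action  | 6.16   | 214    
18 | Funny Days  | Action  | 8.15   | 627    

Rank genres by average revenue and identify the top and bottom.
SELECT genre, AVG(revenue)
FROM movies
GROUP BY genre
ORDER BY AVG(revenue)

All groups:
  Romance: 354.50
  Action: 369.29
  Drama: 559.71

Highest: Drama (559.71)
Lowest: Romance (354.50)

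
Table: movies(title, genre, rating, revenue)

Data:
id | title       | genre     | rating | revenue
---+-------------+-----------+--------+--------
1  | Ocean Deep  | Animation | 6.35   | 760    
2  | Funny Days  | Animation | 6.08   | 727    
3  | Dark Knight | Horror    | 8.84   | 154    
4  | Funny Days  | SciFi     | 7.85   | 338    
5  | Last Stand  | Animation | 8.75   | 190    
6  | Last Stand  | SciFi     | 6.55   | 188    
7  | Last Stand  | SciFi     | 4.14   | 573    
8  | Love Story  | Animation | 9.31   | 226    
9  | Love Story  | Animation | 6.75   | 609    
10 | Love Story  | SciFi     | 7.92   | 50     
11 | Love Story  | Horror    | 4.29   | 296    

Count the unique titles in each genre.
SELECT genre, COUNT(DISTINCT title)
FROM movies
GROUP BY genre

Result:
  Animation: 4 distinct
  Horror: 2 distinct
  SciFi: 3 distinct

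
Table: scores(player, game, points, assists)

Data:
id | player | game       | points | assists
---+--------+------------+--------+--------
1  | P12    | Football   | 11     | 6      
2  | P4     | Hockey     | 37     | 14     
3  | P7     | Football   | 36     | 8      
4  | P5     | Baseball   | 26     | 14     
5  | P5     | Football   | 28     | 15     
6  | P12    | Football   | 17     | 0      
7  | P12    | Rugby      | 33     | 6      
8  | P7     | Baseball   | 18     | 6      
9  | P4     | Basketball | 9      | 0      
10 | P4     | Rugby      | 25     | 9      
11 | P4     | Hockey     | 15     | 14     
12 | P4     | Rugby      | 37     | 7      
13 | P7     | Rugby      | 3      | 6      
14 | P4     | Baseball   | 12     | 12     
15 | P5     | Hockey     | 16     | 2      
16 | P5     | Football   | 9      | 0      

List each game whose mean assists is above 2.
SELECT game, AVG(assists)
FROM scores
GROUP BY game
HAVING AVG(assists) > 2

Result:
  Baseball: avg=10.67
  Football: avg=5.80
  Hockey: avg=10.00
  Rugby: avg=7.00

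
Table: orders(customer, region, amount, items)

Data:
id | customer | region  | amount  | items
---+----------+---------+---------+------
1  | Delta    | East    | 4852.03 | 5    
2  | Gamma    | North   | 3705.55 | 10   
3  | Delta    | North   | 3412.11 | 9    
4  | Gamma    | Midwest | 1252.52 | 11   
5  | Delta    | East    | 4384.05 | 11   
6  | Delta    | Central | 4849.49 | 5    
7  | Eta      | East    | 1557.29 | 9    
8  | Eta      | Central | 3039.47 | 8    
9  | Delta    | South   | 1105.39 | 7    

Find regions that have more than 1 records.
SELECT region, COUNT(*) as cnt
FROM orders
GROUP BY region
HAVING COUNT(*) > 1

Result:
  Central: 2
  East: 3
  North: 2

Note: HAVING filters groups after aggregation, WHERE filters rows before.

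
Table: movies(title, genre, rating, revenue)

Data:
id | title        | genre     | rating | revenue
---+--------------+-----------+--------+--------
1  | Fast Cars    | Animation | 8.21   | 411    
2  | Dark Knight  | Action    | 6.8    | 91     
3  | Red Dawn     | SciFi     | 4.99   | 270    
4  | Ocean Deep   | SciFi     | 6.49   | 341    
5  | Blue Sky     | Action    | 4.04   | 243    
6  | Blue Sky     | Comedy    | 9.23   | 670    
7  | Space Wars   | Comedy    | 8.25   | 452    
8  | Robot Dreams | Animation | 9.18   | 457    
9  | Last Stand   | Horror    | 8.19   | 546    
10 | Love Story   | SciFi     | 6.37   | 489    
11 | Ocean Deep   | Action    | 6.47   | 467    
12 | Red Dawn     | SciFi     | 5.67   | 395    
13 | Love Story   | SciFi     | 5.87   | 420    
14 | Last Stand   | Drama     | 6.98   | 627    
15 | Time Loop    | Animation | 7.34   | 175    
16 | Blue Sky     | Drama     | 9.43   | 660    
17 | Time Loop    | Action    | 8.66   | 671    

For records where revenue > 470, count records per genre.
SELECT genre, COUNT(*)
FROM movies
WHERE revenue > 470
GROUP BY genre

Note: WHERE filters rows before grouping.

Result:
  Action: 1
  Comedy: 1
  Drama: 2
  Horror: 1
  SciFi: 1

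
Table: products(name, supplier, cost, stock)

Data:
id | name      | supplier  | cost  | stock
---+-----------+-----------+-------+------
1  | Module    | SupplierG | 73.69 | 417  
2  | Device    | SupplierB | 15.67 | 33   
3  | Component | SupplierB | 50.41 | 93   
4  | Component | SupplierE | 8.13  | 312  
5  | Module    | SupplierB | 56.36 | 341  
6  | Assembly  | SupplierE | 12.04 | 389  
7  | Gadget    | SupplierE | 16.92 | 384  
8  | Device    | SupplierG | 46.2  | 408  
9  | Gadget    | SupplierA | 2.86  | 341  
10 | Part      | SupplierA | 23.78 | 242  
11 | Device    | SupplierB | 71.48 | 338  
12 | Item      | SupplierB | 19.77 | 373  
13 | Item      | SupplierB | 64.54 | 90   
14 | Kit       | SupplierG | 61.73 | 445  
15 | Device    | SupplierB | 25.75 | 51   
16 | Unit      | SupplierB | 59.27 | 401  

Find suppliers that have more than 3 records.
SELECT supplier, COUNT(*) as cnt
FROM products
GROUP BY supplier
HAVING COUNT(*) > 3

Result:
  SupplierB: 8

Note: HAVING filters groups after aggregation, WHERE filters rows before.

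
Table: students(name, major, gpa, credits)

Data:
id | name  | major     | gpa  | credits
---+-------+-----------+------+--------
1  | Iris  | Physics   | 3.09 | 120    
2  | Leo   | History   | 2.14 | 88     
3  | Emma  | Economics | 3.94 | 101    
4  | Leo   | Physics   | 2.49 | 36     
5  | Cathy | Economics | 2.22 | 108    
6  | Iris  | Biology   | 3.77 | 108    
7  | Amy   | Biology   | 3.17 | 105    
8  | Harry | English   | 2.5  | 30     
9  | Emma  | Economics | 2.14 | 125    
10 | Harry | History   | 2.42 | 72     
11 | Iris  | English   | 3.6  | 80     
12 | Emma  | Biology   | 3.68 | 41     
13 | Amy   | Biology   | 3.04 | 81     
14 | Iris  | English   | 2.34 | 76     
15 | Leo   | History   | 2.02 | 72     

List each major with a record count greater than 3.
SELECT major, COUNT(*) as cnt
FROM students
GROUP BY major
HAVING COUNT(*) > 3

Result:
  Biology: 4

Note: HAVING filters groups after aggregation, WHERE filters rows before.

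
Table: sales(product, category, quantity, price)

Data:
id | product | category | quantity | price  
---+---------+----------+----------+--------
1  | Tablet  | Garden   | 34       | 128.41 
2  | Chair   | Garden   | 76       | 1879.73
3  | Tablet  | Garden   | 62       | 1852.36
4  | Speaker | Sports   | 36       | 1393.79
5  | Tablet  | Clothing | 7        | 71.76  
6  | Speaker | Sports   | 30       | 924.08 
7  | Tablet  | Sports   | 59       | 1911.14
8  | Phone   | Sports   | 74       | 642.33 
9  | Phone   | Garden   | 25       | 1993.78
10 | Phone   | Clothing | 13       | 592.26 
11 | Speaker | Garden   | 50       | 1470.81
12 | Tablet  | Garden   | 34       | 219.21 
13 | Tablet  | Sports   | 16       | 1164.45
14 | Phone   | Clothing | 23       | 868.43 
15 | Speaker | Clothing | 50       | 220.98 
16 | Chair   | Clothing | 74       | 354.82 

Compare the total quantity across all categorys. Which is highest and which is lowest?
SELECT category, SUM(quantity)
FROM sales
GROUP BY category
ORDER BY SUM(quantity)

All groups:
  Clothing: 167
  Sports: 215
  Garden: 281

Highest: Garden (281)
Lowest: Clothing (167)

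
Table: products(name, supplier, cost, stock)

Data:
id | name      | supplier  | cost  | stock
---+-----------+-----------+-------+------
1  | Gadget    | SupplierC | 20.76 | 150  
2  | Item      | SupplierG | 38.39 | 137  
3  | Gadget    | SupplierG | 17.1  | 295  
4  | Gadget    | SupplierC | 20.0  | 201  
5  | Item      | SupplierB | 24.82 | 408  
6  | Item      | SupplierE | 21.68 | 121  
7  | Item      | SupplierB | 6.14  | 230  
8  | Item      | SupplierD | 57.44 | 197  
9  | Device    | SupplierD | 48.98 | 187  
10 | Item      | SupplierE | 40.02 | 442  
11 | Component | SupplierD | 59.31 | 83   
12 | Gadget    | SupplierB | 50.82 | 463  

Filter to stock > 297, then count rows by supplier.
SELECT supplier, COUNT(*)
FROM products
WHERE stock > 297
GROUP BY supplier

Note: WHERE filters rows before grouping.

Result:
  SupplierB: 2
  SupplierE: 1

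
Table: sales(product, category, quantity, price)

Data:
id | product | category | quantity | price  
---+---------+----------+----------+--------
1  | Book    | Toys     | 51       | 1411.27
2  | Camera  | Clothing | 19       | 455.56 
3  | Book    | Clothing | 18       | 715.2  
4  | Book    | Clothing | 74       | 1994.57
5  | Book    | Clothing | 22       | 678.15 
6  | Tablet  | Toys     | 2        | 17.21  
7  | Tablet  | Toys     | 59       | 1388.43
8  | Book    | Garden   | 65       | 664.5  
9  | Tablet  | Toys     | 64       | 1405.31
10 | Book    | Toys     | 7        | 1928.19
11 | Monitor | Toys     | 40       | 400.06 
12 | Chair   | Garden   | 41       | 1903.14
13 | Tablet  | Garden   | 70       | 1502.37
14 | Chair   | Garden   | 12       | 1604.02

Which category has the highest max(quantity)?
SELECT category, MAX(quantity) as val
FROM sales
GROUP BY category
ORDER BY val DESC
LIMIT 1

Result: Clothing with max(quantity) = 74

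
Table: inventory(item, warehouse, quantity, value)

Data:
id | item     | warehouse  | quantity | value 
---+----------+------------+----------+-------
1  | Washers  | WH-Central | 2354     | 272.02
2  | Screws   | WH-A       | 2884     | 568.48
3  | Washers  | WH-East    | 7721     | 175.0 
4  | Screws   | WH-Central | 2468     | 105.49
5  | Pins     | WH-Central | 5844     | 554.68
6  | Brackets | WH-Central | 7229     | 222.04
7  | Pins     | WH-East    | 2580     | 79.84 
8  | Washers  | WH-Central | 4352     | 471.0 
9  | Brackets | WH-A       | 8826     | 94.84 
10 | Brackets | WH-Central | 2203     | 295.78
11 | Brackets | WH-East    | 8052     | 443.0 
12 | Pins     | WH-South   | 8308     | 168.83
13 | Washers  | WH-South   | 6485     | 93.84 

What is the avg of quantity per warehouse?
SELECT warehouse, AVG(quantity) as result
FROM inventory
GROUP BY warehouse

Result:
  WH-A: 5855.00
  WH-Central: 4075.00
  WH-East: 6117.67
  WH-South: 7396.50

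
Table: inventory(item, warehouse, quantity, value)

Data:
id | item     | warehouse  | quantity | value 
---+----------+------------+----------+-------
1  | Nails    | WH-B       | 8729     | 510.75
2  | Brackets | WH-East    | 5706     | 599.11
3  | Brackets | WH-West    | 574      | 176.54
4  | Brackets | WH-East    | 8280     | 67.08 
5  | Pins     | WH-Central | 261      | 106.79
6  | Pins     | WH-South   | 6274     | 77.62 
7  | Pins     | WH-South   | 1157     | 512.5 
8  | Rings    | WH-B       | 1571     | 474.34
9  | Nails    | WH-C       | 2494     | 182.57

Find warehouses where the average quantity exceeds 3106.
SELECT warehouse, AVG(quantity)
FROM inventory
GROUP BY warehouse
HAVING AVG(quantity) > 3106

Result:
  WH-B: avg=5150.00
  WH-East: avg=6993.00
  WH-South: avg=3715.50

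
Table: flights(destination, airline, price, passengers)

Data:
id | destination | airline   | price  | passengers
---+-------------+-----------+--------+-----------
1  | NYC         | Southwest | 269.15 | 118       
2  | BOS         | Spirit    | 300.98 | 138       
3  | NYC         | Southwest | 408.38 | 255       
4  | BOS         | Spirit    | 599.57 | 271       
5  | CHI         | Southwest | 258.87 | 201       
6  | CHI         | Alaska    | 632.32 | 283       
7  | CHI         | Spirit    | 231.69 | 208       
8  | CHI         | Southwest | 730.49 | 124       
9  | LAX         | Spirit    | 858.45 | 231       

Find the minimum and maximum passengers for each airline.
SELECT airline, MIN(passengers), MAX(passengers)
FROM flights
GROUP BY airline

Result:
  Alaska: min=283, max=283
  Southwest: min=118, max=255
  Spirit: min=138, max=271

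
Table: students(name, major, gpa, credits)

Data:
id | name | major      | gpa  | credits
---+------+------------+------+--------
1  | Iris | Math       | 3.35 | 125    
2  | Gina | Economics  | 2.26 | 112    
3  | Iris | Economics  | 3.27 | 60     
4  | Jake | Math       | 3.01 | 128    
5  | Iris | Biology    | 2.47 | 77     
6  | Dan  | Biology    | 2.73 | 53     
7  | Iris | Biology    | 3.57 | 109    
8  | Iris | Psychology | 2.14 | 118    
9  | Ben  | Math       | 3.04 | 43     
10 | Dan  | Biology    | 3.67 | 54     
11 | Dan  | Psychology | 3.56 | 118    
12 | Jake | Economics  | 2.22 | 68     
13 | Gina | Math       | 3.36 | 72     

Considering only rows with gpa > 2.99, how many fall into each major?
SELECT major, COUNT(*)
FROM students
WHERE gpa > 2.99
GROUP BY major

Note: WHERE filters rows before grouping.

Result:
  Biology: 2
  Economics: 1
  Math: 4
  Psychology: 1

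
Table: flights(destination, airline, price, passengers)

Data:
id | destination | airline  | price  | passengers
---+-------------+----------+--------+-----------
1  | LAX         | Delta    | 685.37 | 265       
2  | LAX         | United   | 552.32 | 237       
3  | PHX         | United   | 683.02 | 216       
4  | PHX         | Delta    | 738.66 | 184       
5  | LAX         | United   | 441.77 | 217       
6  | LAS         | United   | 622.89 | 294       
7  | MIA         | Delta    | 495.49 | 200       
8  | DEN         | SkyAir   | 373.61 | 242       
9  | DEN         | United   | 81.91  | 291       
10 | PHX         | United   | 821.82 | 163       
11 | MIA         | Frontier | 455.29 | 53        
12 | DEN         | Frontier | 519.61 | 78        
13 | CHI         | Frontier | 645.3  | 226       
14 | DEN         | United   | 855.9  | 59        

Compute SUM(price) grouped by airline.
SELECT airline, SUM(price) as result
FROM flights
GROUP BY airline

Result:
  Delta: 1919.52
  Frontier: 1620.20
  SkyAir: 373.61
  United: 4059.63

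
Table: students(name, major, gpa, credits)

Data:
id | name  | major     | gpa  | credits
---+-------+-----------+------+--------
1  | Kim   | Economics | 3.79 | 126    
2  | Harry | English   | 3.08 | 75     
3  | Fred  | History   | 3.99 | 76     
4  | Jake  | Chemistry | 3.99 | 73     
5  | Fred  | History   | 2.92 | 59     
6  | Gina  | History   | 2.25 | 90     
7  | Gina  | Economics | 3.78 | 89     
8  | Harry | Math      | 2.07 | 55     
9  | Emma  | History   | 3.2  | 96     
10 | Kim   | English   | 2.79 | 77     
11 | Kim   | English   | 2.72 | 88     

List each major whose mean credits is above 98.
SELECT major, AVG(credits)
FROM students
GROUP BY major
HAVING AVG(credits) > 98

Result:
  Economics: avg=107.50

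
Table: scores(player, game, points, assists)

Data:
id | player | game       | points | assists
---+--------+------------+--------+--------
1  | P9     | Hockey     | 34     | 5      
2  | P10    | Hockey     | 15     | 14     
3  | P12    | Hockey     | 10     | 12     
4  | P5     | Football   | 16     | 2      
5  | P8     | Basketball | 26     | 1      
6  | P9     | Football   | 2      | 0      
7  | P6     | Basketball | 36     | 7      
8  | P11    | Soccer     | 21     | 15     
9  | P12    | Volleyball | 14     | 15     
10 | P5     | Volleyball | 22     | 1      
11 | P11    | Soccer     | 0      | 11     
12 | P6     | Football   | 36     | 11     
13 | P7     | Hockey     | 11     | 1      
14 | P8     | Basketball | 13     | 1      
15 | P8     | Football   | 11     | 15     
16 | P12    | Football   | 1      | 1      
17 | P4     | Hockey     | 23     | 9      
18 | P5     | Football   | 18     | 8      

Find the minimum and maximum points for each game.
SELECT game, MIN(points), MAX(points)
FROM scores
GROUP BY game

Result:
  Basketball: min=13, max=36
  Football: min=1, max=36
  Hockey: min=10, max=34
  Soccer: min=0, max=21
  Volleyball: min=14, max=22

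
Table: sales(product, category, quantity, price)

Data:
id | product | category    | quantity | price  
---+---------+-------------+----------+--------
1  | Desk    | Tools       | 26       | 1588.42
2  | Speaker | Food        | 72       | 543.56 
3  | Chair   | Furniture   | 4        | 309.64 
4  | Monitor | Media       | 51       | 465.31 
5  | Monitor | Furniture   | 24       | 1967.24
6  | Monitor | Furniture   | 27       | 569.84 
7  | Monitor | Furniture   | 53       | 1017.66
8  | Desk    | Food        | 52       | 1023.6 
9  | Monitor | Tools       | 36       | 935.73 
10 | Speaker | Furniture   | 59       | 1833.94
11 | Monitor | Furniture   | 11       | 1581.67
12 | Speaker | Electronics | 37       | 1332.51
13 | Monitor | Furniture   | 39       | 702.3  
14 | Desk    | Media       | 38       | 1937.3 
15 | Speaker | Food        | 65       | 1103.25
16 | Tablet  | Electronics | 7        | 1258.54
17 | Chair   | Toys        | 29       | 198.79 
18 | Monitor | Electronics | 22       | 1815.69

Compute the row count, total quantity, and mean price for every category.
SELECT category,
       COUNT(*) as cnt,
       SUM(quantity) as total_quantity,
       AVG(price) as avg_price
FROM sales
GROUP BY category

Result:
  Electronics: 3 records, 66 total quantity, 1468.91 avg price
  Food: 3 records, 189 total quantity, 890.14 avg price
  Furniture: 7 records, 217 total quantity, 1140.33 avg price
  Media: 2 records, 89 total quantity, 1201.31 avg price
  Tools: 2 records, 62 total quantity, 1262.08 avg price
  Toys: 1 records, 29 total quantity, 198.79 avg price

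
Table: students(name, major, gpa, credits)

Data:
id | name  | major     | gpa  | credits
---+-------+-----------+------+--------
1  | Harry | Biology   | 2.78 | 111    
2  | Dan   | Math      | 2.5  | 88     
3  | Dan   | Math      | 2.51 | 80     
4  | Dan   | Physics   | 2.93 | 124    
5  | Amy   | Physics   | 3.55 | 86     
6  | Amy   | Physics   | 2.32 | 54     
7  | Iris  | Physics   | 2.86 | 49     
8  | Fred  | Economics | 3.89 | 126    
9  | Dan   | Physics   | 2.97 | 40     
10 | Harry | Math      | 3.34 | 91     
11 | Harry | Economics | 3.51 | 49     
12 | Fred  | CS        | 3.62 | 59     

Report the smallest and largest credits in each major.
SELECT major, MIN(credits), MAX(credits)
FROM students
GROUP BY major

Result:
  Biology: min=111, max=111
  CS: min=59, max=59
  Economics: min=49, max=126
  Math: min=80, max=91
  Physics: min=40, max=124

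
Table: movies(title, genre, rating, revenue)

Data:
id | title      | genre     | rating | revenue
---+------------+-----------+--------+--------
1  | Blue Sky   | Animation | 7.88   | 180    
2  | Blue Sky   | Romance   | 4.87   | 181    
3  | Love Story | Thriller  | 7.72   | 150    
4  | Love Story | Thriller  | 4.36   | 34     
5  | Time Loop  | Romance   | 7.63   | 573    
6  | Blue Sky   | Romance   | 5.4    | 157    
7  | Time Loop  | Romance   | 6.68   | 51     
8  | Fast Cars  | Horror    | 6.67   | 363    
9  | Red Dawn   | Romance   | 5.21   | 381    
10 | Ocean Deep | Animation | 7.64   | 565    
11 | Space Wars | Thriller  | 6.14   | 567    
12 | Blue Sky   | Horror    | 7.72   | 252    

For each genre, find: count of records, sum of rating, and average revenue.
SELECT genre,
       COUNT(*) as cnt,
       SUM(rating) as total_rating,
       AVG(revenue) as avg_revenue
FROM movies
GROUP BY genre

Result:
  Animation: 2 records, 15.52 total rating, 372.50 avg revenue
  Horror: 2 records, 14.39 total rating, 307.50 avg revenue
  Romance: 5 records, 29.79 total rating, 268.60 avg revenue
  Thriller: 3 records, 18.22 total rating, 250.33 avg revenue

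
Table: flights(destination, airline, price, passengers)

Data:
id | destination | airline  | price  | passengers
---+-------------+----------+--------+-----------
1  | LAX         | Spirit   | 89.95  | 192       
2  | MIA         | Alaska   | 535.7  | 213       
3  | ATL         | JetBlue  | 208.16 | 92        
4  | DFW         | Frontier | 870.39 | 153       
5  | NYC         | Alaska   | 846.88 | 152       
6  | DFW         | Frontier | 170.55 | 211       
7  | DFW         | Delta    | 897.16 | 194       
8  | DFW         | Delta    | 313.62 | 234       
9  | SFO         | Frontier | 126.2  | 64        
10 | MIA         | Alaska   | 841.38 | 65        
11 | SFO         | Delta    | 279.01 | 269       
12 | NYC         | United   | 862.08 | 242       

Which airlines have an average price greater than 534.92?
SELECT airline, AVG(price)
FROM flights
GROUP BY airline
HAVING AVG(price) > 534.92

Result:
  Alaska: avg=741.32
  United: avg=862.08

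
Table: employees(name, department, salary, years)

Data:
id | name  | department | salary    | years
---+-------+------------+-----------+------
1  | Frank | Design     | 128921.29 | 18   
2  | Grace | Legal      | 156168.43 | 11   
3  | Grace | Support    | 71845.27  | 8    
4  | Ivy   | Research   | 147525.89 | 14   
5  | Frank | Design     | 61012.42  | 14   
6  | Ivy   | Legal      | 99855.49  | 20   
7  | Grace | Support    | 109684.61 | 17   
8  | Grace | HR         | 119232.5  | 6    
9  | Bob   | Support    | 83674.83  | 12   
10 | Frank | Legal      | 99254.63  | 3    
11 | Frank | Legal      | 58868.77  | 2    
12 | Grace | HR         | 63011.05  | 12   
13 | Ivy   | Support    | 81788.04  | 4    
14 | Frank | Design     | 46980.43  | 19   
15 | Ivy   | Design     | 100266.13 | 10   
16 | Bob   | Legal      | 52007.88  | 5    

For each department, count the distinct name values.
SELECT department, COUNT(DISTINCT name)
FROM employees
GROUP BY department

Result:
  Design: 2 distinct
  HR: 1 distinct
  Legal: 4 distinct
  Research: 1 distinct
  Support: 3 distinct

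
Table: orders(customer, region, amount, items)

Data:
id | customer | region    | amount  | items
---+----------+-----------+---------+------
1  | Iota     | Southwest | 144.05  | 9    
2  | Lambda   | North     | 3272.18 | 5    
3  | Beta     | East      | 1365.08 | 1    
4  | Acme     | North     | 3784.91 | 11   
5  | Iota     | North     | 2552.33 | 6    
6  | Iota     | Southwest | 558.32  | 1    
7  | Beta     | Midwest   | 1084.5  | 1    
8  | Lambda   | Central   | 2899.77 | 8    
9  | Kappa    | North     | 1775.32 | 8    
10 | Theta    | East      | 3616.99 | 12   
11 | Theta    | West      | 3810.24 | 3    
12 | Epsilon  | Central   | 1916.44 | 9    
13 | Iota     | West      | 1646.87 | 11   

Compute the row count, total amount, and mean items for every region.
SELECT region,
       COUNT(*) as cnt,
       SUM(amount) as total_amount,
       AVG(items) as avg_items
FROM orders
GROUP BY region

Result:
  Central: 2 records, 4816.21 total amount, 8.50 avg items
  East: 2 records, 4982.07 total amount, 6.50 avg items
  Midwest: 1 records, 1084.50 total amount, 1.00 avg items
  North: 4 records, 11384.74 total amount, 7.50 avg items
  Southwest: 2 records, 702.37 total amount, 5.00 avg items
  West: 2 records, 5457.11 total amount, 7.00 avg items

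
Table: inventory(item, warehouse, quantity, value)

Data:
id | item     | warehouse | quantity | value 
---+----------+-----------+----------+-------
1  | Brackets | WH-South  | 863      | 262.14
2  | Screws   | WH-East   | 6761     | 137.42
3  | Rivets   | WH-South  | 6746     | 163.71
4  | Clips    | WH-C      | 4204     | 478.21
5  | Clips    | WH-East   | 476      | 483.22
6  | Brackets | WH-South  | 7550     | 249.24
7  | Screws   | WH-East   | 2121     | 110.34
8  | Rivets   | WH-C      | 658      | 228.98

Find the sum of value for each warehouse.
SELECT warehouse, SUM(value) as result
FROM inventory
GROUP BY warehouse

Result:
  WH-C: 707.19
  WH-East: 730.98
  WH-South: 675.09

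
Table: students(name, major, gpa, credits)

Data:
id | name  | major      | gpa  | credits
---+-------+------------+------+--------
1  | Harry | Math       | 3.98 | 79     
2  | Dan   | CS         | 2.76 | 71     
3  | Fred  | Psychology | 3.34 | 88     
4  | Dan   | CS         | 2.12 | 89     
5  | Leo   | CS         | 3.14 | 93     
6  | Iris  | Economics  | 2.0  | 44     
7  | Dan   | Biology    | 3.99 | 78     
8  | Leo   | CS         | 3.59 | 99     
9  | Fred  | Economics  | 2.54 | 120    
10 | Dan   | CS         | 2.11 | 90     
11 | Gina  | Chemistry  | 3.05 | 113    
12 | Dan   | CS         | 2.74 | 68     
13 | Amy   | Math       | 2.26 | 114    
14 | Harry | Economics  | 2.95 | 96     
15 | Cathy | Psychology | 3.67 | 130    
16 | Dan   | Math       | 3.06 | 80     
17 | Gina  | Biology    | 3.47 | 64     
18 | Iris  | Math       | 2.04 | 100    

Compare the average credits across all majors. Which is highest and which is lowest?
SELECT major, AVG(credits)
FROM students
GROUP BY major
ORDER BY AVG(credits)

All groups:
  Biology: 71.00
  CS: 85.00
  Economics: 86.67
  Math: 93.25
  Psychology: 109.00
  Chemistry: 113.00

Highest: Chemistry (113.00)
Lowest: Biology (71.00)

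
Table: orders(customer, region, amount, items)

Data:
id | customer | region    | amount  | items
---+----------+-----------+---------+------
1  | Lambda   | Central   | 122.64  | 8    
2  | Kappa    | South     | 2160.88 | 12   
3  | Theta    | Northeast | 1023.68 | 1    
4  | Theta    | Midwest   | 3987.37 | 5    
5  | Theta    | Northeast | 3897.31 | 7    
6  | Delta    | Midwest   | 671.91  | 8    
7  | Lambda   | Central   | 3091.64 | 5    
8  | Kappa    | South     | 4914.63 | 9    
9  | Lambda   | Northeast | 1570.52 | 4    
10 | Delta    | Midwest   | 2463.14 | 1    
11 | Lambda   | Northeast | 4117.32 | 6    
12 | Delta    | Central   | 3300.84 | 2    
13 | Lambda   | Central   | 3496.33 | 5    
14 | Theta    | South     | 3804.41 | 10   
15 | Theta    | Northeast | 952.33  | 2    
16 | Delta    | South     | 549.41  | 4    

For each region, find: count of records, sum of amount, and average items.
SELECT region,
       COUNT(*) as cnt,
       SUM(amount) as total_amount,
       AVG(items) as avg_items
FROM orders
GROUP BY region

Result:
  Central: 4 records, 10011.45 total amount, 5.00 avg items
  Midwest: 3 records, 7122.42 total amount, 4.67 avg items
  Northeast: 5 records, 11561.16 total amount, 4.00 avg items
  South: 4 records, 11429.33 total amount, 8.75 avg items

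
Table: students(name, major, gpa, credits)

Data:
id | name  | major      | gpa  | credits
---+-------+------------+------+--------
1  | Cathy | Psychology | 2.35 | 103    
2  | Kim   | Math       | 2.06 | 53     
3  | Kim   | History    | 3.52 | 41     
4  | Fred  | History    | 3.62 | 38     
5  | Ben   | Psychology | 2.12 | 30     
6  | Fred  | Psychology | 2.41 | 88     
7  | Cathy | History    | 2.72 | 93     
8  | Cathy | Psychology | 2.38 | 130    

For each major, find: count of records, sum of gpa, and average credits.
SELECT major,
       COUNT(*) as cnt,
       SUM(gpa) as total_gpa,
       AVG(credits) as avg_credits
FROM students
GROUP BY major

Result:
  History: 3 records, 9.86 total gpa, 57.33 avg credits
  Math: 1 records, 2.06 total gpa, 53.00 avg credits
  Psychology: 4 records, 9.26 total gpa, 87.75 avg credits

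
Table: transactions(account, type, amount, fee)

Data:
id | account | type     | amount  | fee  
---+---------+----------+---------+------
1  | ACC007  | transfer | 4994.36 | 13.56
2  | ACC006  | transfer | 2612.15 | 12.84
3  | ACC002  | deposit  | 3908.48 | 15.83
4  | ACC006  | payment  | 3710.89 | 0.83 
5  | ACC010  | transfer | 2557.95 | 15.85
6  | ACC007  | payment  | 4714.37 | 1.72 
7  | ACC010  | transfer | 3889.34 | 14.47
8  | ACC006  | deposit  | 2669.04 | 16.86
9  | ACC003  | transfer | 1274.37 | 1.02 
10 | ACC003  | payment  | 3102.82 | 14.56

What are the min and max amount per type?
SELECT type, MIN(amount), MAX(amount)
FROM transactions
GROUP BY type

Result:
  deposit: min=2669.04, max=3908.48
  payment: min=3102.82, max=4714.37
  transfer: min=1274.37, max=4994.36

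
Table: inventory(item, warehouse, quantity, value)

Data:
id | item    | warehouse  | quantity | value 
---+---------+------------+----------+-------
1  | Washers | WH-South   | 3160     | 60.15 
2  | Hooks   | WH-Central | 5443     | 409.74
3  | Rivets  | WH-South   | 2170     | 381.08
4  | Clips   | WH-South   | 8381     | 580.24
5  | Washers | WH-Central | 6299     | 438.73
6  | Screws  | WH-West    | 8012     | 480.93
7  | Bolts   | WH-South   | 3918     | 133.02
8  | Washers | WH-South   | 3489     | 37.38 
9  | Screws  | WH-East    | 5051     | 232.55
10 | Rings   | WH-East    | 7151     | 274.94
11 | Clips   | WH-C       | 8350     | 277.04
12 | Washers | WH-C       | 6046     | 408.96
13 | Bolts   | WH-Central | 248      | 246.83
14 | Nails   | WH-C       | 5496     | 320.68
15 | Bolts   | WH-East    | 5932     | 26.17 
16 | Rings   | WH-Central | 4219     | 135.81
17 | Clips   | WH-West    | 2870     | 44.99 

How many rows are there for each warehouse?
SELECT warehouse, COUNT(*) as count
FROM inventory
GROUP BY warehouse

Result:
  WH-C: 3
  WH-Central: 4
  WH-East: 3
  WH-South: 5
  WH-West: 2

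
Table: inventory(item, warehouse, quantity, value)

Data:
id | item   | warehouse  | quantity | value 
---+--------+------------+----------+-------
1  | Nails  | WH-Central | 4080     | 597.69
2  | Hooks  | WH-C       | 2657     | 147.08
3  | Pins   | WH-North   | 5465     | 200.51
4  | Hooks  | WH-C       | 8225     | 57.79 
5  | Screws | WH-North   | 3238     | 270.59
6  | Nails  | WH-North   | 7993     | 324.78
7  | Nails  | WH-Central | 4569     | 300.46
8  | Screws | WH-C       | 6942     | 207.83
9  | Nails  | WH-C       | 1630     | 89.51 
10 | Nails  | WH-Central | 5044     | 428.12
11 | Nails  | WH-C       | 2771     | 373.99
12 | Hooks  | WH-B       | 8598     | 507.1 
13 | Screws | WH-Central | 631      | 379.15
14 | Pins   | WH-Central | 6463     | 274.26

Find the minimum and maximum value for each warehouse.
SELECT warehouse, MIN(value), MAX(value)
FROM inventory
GROUP BY warehouse

Result:
  WH-B: min=507.10, max=507.10
  WH-C: min=57.79, max=373.99
  WH-Central: min=274.26, max=597.69
  WH-North: min=200.51, max=324.78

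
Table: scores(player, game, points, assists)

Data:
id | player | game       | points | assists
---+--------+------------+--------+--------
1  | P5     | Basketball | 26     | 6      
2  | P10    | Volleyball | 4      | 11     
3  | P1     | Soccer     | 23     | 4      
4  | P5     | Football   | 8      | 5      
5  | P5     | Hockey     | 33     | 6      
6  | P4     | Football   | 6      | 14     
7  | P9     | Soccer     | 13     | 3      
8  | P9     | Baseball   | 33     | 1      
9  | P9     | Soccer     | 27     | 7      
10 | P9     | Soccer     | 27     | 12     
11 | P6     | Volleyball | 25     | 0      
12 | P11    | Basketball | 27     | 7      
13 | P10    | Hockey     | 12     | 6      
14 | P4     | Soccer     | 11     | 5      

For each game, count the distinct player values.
SELECT game, COUNT(DISTINCT player)
FROM scores
GROUP BY game

Result:
  Baseball: 1 distinct
  Basketball: 2 distinct
  Football: 2 distinct
  Hockey: 2 distinct
  Soccer: 3 distinct
  Volleyball: 2 distinct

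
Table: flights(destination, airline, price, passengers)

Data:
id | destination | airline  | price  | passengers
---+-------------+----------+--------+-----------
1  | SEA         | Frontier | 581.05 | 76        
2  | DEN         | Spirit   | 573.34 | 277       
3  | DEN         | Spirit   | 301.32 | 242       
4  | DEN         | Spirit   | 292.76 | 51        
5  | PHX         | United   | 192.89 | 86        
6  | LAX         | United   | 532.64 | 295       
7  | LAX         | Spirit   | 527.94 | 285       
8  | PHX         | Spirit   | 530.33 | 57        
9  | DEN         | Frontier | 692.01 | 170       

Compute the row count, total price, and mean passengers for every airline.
SELECT airline,
       COUNT(*) as cnt,
       SUM(price) as total_price,
       AVG(passengers) as avg_passengers
FROM flights
GROUP BY airline

Result:
  Frontier: 2 records, 1273.06 total price, 123.00 avg passengers
  Spirit: 5 records, 2225.69 total price, 182.40 avg passengers
  United: 2 records, 725.53 total price, 190.50 avg passengers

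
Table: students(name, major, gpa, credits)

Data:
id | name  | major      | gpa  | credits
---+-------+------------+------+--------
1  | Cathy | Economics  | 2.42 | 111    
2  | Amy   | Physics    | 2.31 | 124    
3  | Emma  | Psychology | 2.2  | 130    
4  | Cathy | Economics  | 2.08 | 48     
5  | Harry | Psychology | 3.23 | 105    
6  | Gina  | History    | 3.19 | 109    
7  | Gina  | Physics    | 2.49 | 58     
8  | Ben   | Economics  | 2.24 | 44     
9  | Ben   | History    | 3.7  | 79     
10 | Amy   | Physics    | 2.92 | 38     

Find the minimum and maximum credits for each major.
SELECT major, MIN(credits), MAX(credits)
FROM students
GROUP BY major

Result:
  Economics: min=44, max=111
  History: min=79, max=109
  Physics: min=38, max=124
  Psychology: min=105, max=130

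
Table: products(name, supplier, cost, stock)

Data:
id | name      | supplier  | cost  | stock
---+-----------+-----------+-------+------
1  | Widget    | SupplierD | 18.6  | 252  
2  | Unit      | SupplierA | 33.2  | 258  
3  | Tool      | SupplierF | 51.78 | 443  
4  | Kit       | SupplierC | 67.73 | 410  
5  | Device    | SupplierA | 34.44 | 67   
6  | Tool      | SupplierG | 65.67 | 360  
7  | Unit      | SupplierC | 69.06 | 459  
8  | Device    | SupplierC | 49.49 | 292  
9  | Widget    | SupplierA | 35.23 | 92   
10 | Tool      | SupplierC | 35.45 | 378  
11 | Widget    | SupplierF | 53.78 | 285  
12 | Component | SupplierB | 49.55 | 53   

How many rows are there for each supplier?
SELECT supplier, COUNT(*) as count
FROM products
GROUP BY supplier

Result:
  SupplierA: 3
  SupplierB: 1
  SupplierC: 4
  SupplierD: 1
  SupplierF: 2
  SupplierG: 1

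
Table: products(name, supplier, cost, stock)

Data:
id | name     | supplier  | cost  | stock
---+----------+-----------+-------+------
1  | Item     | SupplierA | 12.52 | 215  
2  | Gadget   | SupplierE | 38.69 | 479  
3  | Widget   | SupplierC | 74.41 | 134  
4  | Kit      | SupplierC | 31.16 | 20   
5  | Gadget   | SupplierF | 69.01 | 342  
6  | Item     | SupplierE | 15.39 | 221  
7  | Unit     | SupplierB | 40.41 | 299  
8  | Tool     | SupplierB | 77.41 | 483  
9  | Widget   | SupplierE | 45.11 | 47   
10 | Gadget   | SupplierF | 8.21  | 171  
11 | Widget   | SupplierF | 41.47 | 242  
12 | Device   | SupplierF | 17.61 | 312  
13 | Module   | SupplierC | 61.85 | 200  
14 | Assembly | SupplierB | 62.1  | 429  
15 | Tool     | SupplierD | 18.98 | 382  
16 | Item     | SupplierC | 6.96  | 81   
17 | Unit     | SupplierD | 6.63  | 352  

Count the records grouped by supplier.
SELECT supplier, COUNT(*) as count
FROM products
GROUP BY supplier

Result:
  SupplierA: 1
  SupplierB: 3
  SupplierC: 4
  SupplierD: 2
  SupplierE: 3
  SupplierF: 4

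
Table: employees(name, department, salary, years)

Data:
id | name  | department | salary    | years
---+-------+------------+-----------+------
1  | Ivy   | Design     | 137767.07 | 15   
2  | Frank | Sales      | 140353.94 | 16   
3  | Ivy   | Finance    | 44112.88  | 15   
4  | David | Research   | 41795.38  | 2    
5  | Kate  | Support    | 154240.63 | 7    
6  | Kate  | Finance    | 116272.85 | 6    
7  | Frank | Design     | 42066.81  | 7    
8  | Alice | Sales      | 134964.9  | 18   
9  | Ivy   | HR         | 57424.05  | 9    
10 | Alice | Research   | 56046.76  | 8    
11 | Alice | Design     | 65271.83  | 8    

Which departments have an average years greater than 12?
SELECT department, AVG(years)
FROM employees
GROUP BY department
HAVING AVG(years) > 12

Result:
  Sales: avg=17.00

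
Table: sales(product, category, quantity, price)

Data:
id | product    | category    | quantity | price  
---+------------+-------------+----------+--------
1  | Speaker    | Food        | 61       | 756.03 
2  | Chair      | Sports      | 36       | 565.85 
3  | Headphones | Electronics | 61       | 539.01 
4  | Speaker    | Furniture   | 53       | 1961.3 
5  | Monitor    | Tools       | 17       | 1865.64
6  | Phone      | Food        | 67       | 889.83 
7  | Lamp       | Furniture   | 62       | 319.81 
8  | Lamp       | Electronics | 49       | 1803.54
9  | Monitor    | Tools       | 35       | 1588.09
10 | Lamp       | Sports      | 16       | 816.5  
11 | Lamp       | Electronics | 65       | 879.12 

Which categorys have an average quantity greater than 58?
SELECT category, AVG(quantity)
FROM sales
GROUP BY category
HAVING AVG(quantity) > 58

Result:
  Electronics: avg=58.33
  Food: avg=64.00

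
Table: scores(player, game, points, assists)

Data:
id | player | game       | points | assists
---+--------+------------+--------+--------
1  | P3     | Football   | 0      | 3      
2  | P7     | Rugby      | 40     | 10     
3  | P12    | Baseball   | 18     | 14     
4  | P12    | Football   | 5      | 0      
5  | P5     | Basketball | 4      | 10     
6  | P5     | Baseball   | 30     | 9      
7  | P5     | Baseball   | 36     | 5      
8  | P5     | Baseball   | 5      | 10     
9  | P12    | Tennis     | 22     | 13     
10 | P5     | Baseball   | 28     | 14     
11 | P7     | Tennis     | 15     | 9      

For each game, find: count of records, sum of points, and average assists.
SELECT game,
       COUNT(*) as cnt,
       SUM(points) as total_points,
       AVG(assists) as avg_assists
FROM scores
GROUP BY game

Result:
  Baseball: 5 records, 117 total points, 10.40 avg assists
  Basketball: 1 records, 4 total points, 10.00 avg assists
  Football: 2 records, 5 total points, 1.50 avg assists
  Rugby: 1 records, 40 total points, 10.00 avg assists
  Tennis: 2 records, 37 total points, 11.00 avg assists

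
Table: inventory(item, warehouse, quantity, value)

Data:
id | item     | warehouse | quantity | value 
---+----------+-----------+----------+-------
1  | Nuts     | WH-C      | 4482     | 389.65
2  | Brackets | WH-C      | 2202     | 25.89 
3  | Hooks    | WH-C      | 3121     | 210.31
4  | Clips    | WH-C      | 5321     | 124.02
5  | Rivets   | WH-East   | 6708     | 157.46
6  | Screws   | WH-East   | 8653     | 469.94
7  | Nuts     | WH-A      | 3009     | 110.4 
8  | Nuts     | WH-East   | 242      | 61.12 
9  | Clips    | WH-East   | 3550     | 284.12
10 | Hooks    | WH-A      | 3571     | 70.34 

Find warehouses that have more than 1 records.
SELECT warehouse, COUNT(*) as cnt
FROM inventory
GROUP BY warehouse
HAVING COUNT(*) > 1

Result:
  WH-A: 2
  WH-C: 4
  WH-East: 4

Note: HAVING filters groups after aggregation, WHERE filters rows before.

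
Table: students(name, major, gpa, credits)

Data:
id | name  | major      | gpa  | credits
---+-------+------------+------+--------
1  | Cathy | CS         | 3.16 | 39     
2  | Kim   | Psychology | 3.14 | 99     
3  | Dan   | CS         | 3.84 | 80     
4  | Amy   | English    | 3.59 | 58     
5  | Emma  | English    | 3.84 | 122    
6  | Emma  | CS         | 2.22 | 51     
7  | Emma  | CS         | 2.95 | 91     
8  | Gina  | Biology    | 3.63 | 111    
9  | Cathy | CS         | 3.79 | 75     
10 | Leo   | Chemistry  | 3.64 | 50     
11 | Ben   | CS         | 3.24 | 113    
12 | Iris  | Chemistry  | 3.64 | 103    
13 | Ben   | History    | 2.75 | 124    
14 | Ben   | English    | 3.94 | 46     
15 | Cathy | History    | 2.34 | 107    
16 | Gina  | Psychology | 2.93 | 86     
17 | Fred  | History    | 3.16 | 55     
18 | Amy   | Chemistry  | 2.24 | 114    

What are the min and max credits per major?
SELECT major, MIN(credits), MAX(credits)
FROM students
GROUP BY major

Result:
  Biology: min=111, max=111
  CS: min=39, max=113
  Chemistry: min=50, max=114
  English: min=46, max=122
  History: min=55, max=124
  Psychology: min=86, max=99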